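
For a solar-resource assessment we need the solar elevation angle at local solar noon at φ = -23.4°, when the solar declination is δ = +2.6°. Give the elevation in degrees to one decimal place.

At local noon the hour angle is zero, so the zenith angle equals |φ − δ| = |-23.4° − (+2.600°)| = 26.000°.
Elevation = 90° − 26.000° = 64.0°.

64.0°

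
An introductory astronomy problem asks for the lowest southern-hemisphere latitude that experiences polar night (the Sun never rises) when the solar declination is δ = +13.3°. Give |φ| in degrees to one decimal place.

Polar night requires cos H₀ = −tan φ tan δ ≥ 1, i.e. tan φ tan δ ≤ −1.
The boundary is |tan φ| · |tan δ| = 1, so |φ| = 90° − |δ| = 90° − 13.3° = 76.7° in the southern hemisphere.

|φ| = 76.7°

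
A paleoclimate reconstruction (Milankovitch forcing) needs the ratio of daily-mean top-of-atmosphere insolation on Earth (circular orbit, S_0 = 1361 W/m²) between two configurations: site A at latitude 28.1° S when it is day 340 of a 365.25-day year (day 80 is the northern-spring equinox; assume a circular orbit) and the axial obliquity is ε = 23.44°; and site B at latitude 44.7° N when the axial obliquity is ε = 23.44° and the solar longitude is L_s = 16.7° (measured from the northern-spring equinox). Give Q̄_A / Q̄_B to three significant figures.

Q̄_A / Q̄_B ≈ 1.34

— Configuration A (ϕ=-28.1°):
Solar longitude: L_s = 360° × (340 − 80)/365.25 = 256.263°.
sin δ = sin 23.44° × sin 256.263° = -0.38641, so δ = -22.731°.
cos h₀ = −tan(-28.1°) tan(-22.731°) = -0.2237, h₀ = 1.7964 rad.
Bracket: h₀ sin ϕ sin δ + cos ϕ cos δ sin h₀ = 1.7964×-0.47101×-0.38641 + 0.88213×0.92233×0.97466 = 0.326950 + 0.792998 = 1.119948.
Q̄ = (S_0/π) × [bracket] = (1361/π) × 1.119948 = 485.18 W/m².
— Configuration B (ϕ=+44.7°):
Solar declination: sin δ = sin ε · sin L_s = sin 23.44° × sin 16.7° = 0.11431, so δ = +6.564°.
cos h₀ = −tan(+44.7°) tan(+6.564°) = -0.1139, h₀ = 1.6849 rad.
Bracket: h₀ sin ϕ sin δ + cos ϕ cos δ sin h₀ = 1.6849×0.70339×0.11431 + 0.71080×0.99345×0.99350 = 0.135474 + 0.701554 = 0.837028.
Q̄ = (S_0/π) × [bracket] = (1361/π) × 0.837028 = 362.62 W/m².
Ratio Q̄_A / Q̄_B = 485.18 / 362.62 = 1.338.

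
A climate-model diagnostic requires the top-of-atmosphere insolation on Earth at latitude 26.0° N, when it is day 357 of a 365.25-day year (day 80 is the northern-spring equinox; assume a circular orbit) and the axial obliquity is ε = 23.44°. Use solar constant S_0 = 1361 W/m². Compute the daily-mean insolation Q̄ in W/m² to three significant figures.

Solar longitude: L_s = 360° × (357 − 80)/365.25 = 273.018°.
sin δ = sin 23.44° × sin 273.018° = -0.39724, so δ = -23.406°.
cos h₀ = −tan(+26.0°) tan(-23.406°) = 0.2111, h₀ = 1.3581 rad.
Bracket: h₀ sin ϕ sin δ + cos ϕ cos δ sin h₀ = 1.3581×0.43837×-0.39724 + 0.89879×0.91772×0.97746 = -0.236497 + 0.806246 = 0.569749.
Q̄ = (S_0/π) × [bracket] = (1361/π) × 0.569749 = 246.8 W/m².

Q̄ ≈ 247 W/m²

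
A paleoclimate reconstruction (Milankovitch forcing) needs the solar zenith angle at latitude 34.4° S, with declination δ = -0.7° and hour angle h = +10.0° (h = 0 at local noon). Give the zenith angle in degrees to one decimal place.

θ_z = 35.0°

cos θ_z = sin φ sin δ + cos φ cos δ cos h = 0.006902 + 0.812518 = 0.819420.
θ_z = arccos(0.819420) = 35.0°.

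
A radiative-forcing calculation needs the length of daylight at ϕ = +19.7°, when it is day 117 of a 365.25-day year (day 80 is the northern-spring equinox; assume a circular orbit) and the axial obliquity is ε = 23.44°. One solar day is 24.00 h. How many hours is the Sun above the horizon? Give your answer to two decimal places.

Solar longitude: L_s = 360° × (117 − 80)/365.25 = 36.468°.
sin δ = sin 23.44° × sin 36.468° = 0.23644, so δ = +13.676°.
cos h₀ = −tan ϕ · tan δ = −tan(+19.7°) × tan(+13.676°) = -0.0871, so h₀ = 1.6580 rad = 95.00°.
Daylight = 2h₀/(2π) × 24.00 h = (1.6580/π) × 24.00 = 12.67 h.

12.67 h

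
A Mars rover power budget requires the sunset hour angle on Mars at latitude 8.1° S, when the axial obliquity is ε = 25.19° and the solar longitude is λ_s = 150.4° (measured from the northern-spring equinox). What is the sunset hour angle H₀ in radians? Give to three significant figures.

Solar declination: sin δ = sin ε · sin λ_s = sin 25.19° × sin 150.4° = 0.21023, so δ = +12.136°.
cos H₀ = −tan φ · tan δ = −tan(-8.1°) × tan(+12.136°) = 0.0306, so H₀ = 1.5402 rad = 88.25°.

H₀ = 1.54 rad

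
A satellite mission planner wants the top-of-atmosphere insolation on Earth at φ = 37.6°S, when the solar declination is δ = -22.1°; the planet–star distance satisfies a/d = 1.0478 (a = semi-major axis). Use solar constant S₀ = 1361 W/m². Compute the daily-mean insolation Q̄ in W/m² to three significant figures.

cos H₀ = −tan(-37.6°) tan(-22.100°) = -0.3127, H₀ = 1.8888 rad.
Bracket: H₀ sin φ sin δ + cos φ cos δ sin H₀ = 1.8888×-0.61015×-0.37622 + 0.79229×0.92653×0.94985 = 0.433575 + 0.697266 = 1.130841.
Inverse-square distance factor (a/d)² = 1.0478² = 1.097885.
Q̄ = (S₀/π) × 1.097885 × [bracket] = (1361/π) × 1.097885 × 1.130841 = 537.9 W/m².

Q̄ ≈ 538 W/m²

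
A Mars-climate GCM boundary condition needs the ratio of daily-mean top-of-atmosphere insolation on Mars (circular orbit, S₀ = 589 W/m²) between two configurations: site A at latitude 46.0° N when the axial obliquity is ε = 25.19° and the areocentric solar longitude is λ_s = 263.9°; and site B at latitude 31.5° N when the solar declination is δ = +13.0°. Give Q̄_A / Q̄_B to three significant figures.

Q̄_A / Q̄_B ≈ 0.221

— Configuration A (φ=+46.0°):
sin δ = sin 25.19° × sin 263.9° = -0.42321, so δ = -25.038°.
cos H₀ = −tan(+46.0°) tan(-25.038°) = 0.4837, H₀ = 1.0659 rad.
Bracket: H₀ sin φ sin δ + cos φ cos δ sin H₀ = 1.0659×0.71934×-0.42321 + 0.69466×0.90603×0.87523 = -0.324494 + 0.550855 = 0.226361.
Q̄ = (S₀/π) × [bracket] = (589/π) × 0.226361 = 42.439 W/m².
— Configuration B (φ=+31.5°):
cos H₀ = −tan(+31.5°) tan(+13.000°) = -0.1415, H₀ = 1.7127 rad.
Bracket: H₀ sin φ sin δ + cos φ cos δ sin H₀ = 1.7127×0.52250×0.22495 + 0.85264×0.97437×0.98994 = 0.201305 + 0.822429 = 1.023734.
Q̄ = (S₀/π) × [bracket] = (589/π) × 1.023734 = 191.93 W/m².
Ratio Q̄_A / Q̄_B = 42.439 / 191.93 = 0.2211.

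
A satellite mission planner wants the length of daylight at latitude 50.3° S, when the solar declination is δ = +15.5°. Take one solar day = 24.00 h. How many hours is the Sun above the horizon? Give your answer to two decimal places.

9.40 h

cos H₀ = −tan φ · tan δ = −tan(-50.3°) × tan(+15.500°) = 0.3340, so H₀ = 1.2302 rad = 70.49°.
Daylight = 2H₀/(2π) × 24.00 h = (1.2302/π) × 24.00 = 9.40 h.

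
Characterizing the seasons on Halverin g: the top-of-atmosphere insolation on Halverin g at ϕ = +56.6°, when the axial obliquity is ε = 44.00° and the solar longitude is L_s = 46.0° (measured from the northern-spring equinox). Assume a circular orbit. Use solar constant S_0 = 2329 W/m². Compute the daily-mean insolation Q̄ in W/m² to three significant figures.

Solar declination: sin δ = sin ε · sin L_s = sin 44.00° × sin 46.0° = 0.49970, so δ = +29.980°.
cos h₀ = −tan(+56.6°) tan(+29.980°) = -0.8749, h₀ = 2.6360 rad.
Bracket: h₀ sin ϕ sin δ + cos ϕ cos δ sin h₀ = 2.6360×0.83485×0.49970 + 0.55048×0.86620×0.48433 = 1.099672 + 0.230941 = 1.330613.
Q̄ = (S_0/π) × [bracket] = (2329/π) × 1.330613 = 986.4 W/m².

Q̄ ≈ 986 W/m²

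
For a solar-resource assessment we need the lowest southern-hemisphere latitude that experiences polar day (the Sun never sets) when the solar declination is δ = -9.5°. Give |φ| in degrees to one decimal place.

Polar day requires cos H₀ = −tan φ tan δ ≤ −1, i.e. tan φ tan δ ≥ 1.
The boundary is |tan φ| · |tan δ| = 1, so |φ| = 90° − |δ| = 90° − 9.5° = 80.5° in the southern hemisphere.

|φ| = 80.5°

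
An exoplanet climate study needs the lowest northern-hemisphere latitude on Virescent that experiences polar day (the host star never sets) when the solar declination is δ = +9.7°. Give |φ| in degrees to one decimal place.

Polar day requires cos H₀ = −tan φ tan δ ≤ −1, i.e. tan φ tan δ ≥ 1.
The boundary is |tan φ| · |tan δ| = 1, so |φ| = 90° − |δ| = 90° − 9.7° = 80.3° in the northern hemisphere.

|φ| = 80.3°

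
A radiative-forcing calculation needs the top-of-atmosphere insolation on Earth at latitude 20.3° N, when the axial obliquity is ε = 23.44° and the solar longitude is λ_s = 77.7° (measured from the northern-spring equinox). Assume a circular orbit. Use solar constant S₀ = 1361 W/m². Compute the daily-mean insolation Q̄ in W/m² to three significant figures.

Solar declination: sin δ = sin ε · sin λ_s = sin 23.44° × sin 77.7° = 0.38866, so δ = +22.871°.
cos H₀ = −tan(+20.3°) tan(+22.871°) = -0.1560, H₀ = 1.7275 rad.
Bracket: H₀ sin φ sin δ + cos φ cos δ sin H₀ = 1.7275×0.34694×0.38866 + 0.93789×0.92138×0.98775 = 0.232939 + 0.853567 = 1.086506.
Q̄ = (S₀/π) × [bracket] = (1361/π) × 1.086506 = 470.7 W/m².

Q̄ ≈ 471 W/m²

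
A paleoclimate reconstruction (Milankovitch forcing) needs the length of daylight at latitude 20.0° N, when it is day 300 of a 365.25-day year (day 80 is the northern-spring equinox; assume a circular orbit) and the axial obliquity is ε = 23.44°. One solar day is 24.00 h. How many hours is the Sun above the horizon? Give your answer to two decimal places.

Solar longitude: λ_s = 360° × (300 − 80)/365.25 = 216.838°.
sin δ = sin 23.44° × sin 216.838° = -0.23849, so δ = -13.798°.
cos H₀ = −tan φ · tan δ = −tan(+20.0°) × tan(-13.798°) = 0.0894, so H₀ = 1.4813 rad = 84.87°.
Daylight = 2H₀/(2π) × 24.00 h = (1.4813/π) × 24.00 = 11.32 h.

11.32 h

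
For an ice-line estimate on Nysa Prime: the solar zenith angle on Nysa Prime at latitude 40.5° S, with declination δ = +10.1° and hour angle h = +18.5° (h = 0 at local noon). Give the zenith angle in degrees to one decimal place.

θ_z = 53.4°

cos θ_z = sin φ sin δ + cos φ cos δ cos h = -0.113892 + 0.709936 = 0.596044.
θ_z = arccos(0.596044) = 53.4°.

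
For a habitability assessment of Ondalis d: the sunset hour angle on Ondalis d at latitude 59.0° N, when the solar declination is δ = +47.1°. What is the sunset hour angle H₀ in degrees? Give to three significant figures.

H₀ = 180°

Sunrise equation: cos H₀ = −tan φ · tan δ = -1.7910 ≤ −1, so the host star never sets (polar day) and H₀ = π.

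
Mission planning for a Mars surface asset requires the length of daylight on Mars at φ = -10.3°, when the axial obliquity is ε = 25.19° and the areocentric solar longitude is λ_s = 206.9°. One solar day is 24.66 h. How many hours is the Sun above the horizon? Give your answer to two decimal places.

12.61 h

sin δ = sin 25.19° × sin 206.9° = -0.19257, so δ = -11.103°.
cos H₀ = −tan φ · tan δ = −tan(-10.3°) × tan(-11.103°) = -0.0357, so H₀ = 1.6065 rad = 92.04°.
Daylight = 2H₀/(2π) × 24.66 h = (1.6065/π) × 24.66 = 12.61 h.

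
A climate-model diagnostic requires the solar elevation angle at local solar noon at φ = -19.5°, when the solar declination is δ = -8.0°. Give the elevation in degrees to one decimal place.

At local noon the hour angle is zero, so the zenith angle equals |φ − δ| = |-19.5° − (-8.000°)| = 11.500°.
Elevation = 90° − 11.500° = 78.5°.

78.5°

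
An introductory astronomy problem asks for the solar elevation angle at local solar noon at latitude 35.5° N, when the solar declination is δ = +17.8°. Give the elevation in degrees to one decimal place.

At local noon the hour angle is zero, so the zenith angle equals |φ − δ| = |+35.5° − (+17.800°)| = 17.700°.
Elevation = 90° − 17.700° = 72.3°.

72.3°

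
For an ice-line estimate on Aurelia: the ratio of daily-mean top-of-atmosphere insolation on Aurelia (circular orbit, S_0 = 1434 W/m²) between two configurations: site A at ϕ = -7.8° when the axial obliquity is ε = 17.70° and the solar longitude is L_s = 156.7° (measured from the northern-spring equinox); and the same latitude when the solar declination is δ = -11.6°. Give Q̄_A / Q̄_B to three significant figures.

Q̄_A / Q̄_B ≈ 0.945

— Configuration A (ϕ=-7.8°):
Solar declination: sin δ = sin ε · sin L_s = sin 17.70° × sin 156.7° = 0.12026, so δ = +6.907°.
cos h₀ = −tan(-7.8°) tan(+6.907°) = 0.0166, h₀ = 1.5542 rad.
Bracket: h₀ sin ϕ sin δ + cos ϕ cos δ sin h₀ = 1.5542×-0.13572×0.12026 + 0.99075×0.99274×0.99986 = -0.025367 + 0.983419 = 0.958052.
Q̄ = (S_0/π) × [bracket] = (1434/π) × 0.958052 = 437.31 W/m².
— Configuration B (ϕ=-7.8°):
cos h₀ = −tan(-7.8°) tan(-11.600°) = -0.0281, h₀ = 1.5989 rad.
Bracket: h₀ sin ϕ sin δ + cos ϕ cos δ sin h₀ = 1.5989×-0.13572×-0.20108 + 0.99075×0.97958×0.99960 = 0.043635 + 0.970131 = 1.013766.
Q̄ = (S_0/π) × [bracket] = (1434/π) × 1.013766 = 462.74 W/m².
Ratio Q̄_A / Q̄_B = 437.31 / 462.74 = 0.9450.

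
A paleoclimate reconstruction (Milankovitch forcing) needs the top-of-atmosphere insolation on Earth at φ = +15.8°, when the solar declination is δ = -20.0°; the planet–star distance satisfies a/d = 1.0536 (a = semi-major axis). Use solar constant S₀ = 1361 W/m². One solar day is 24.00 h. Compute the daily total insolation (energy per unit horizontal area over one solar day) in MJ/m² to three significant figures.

31.7 MJ/m²

cos H₀ = −tan(+15.8°) tan(-20.000°) = 0.1030, H₀ = 1.4676 rad.
Bracket: H₀ sin φ sin δ + cos φ cos δ sin H₀ = 1.4676×0.27228×-0.34202 + 0.96222×0.93969×0.99468 = -0.136671 + 0.899378 = 0.762707.
Inverse-square distance factor (a/d)² = 1.0536² = 1.110073.
Q̄ = (S₀/π) × 1.110073 × [bracket] = (1361/π) × 1.110073 × 0.762707 = 366.79 W/m².
Daily total = Q̄ × 24.00 h × 3600 s/h = 366.79 × 24.00 × 3600 / 10⁶ = 31.69 MJ/m².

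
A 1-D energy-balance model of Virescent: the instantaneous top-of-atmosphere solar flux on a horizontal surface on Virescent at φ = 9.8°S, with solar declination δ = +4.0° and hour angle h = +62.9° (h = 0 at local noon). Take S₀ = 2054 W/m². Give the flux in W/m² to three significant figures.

895 W/m²

cos θ_z = sin φ sin δ + cos φ cos δ cos h = -0.011873 + 0.447804 = 0.435931.
Flux = S₀ · cos θ_z = 2054 × 0.435931 = 895.4 W/m².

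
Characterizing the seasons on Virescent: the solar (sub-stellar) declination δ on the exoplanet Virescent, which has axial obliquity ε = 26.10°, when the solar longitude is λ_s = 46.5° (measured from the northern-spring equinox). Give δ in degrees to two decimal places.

δ = +18.61°

sin δ = sin ε · sin λ_s = sin 26.10° × sin 46.5° = 0.319121.
δ = arcsin(0.319121) = +18.61°.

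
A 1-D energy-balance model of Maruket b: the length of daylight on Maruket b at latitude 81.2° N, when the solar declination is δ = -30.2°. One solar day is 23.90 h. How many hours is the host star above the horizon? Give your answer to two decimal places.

0.00 h

cos H₀ = −tan φ · tan δ = 3.7596 ≥ 1, so the host star never rises (polar night) and H₀ = 0.
Daylight = 2H₀/(2π) × 23.90 h = (0.0000/π) × 23.90 = 0.00 h.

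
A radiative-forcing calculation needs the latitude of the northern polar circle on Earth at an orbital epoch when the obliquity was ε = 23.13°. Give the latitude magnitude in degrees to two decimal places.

The polar circle is the lowest latitude that experiences at least one full rotation of continuous daylight at the northern-summer solstice; it lies at |φ| = 90° − ε = 90° − 23.13° = 66.87°.

66.87°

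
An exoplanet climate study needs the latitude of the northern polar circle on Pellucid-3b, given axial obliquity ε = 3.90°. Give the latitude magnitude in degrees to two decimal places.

86.10°

The polar circle is the lowest latitude that experiences at least one full rotation of continuous daylight at the northern-summer solstice; it lies at |φ| = 90° − ε = 90° − 3.90° = 86.10°.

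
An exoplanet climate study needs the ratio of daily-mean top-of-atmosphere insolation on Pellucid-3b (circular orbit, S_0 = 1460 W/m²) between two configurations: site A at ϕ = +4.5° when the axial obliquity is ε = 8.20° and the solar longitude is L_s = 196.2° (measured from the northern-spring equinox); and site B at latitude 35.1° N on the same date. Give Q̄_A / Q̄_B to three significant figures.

— Configuration A (ϕ=+4.5°):
Solar declination: sin δ = sin ε · sin L_s = sin 8.20° × sin 196.2° = -0.03979, so δ = -2.281°.
cos h₀ = −tan(+4.5°) tan(-2.281°) = 0.0031, h₀ = 1.5677 rad.
Bracket: h₀ sin ϕ sin δ + cos ϕ cos δ sin h₀ = 1.5677×0.07846×-0.03979 + 0.99692×0.99921×1.00000 = -0.004894 + 0.996132 = 0.991238.
Q̄ = (S_0/π) × [bracket] = (1460/π) × 0.991238 = 460.66 W/m².
— Configuration B (ϕ=+35.1°):
cos h₀ = −tan(+35.1°) tan(-2.281°) = 0.0280, h₀ = 1.5428 rad.
Bracket: h₀ sin ϕ sin δ + cos ϕ cos δ sin h₀ = 1.5428×0.57501×-0.03979 + 0.81815×0.99921×0.99961 = -0.035299 + 0.817185 = 0.781886.
Q̄ = (S_0/π) × [bracket] = (1460/π) × 0.781886 = 363.37 W/m².
Ratio Q̄_A / Q̄_B = 460.66 / 363.37 = 1.268.

Q̄_A / Q̄_B ≈ 1.27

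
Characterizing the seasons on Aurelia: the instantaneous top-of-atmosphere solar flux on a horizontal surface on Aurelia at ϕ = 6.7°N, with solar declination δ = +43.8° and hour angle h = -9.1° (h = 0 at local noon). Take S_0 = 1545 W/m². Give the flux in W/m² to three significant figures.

cos θ_z = sin ϕ sin δ + cos ϕ cos δ cos h = 0.080753 + 0.707809 = 0.788562.
Flux = S_0 · cos θ_z = 1545 × 0.788562 = 1218 W/m².

1.22e+03 W/m²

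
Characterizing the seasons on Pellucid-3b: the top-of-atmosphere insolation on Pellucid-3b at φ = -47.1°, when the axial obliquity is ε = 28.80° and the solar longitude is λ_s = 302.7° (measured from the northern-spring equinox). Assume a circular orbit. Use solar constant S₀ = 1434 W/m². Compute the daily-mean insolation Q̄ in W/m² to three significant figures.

Q̄ ≈ 530 W/m²

Solar declination: sin δ = sin ε · sin λ_s = sin 28.80° × sin 302.7° = -0.40540, so δ = -23.916°.
cos H₀ = −tan(-47.1°) tan(-23.916°) = -0.4772, H₀ = 2.0683 rad.
Bracket: H₀ sin φ sin δ + cos φ cos δ sin H₀ = 2.0683×-0.73254×-0.40540 + 0.68072×0.91414×0.87877 = 0.614227 + 0.546835 = 1.161062.
Q̄ = (S₀/π) × [bracket] = (1434/π) × 1.161062 = 530.0 W/m².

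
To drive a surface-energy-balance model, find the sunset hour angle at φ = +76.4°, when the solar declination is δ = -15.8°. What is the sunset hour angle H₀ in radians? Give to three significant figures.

cos H₀ = −tan φ · tan δ = 1.1697 ≥ 1, so the Sun never rises (polar night) and H₀ = 0.

H₀ = 0.00 rad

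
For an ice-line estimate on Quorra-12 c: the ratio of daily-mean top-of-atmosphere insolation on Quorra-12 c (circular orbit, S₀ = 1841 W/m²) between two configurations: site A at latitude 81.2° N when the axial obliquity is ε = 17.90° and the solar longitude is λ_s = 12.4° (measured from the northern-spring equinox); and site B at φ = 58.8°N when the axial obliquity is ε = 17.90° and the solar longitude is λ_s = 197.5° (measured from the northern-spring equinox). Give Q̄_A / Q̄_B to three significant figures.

Q̄_A / Q̄_B ≈ 0.677

— Configuration A (φ=+81.2°):
Solar declination: sin δ = sin ε · sin λ_s = sin 17.90° × sin 12.4° = 0.06600, so δ = +3.784°.
cos H₀ = −tan(+81.2°) tan(+3.784°) = -0.4273, H₀ = 2.0123 rad.
Bracket: H₀ sin φ sin δ + cos φ cos δ sin H₀ = 2.0123×0.98823×0.06600 + 0.15299×0.99782×0.90413 = 0.131249 + 0.138021 = 0.269270.
Q̄ = (S₀/π) × [bracket] = (1841/π) × 0.269270 = 157.79 W/m².
— Configuration B (φ=+58.8°):
Solar declination: sin δ = sin ε · sin λ_s = sin 17.90° × sin 197.5° = -0.09242, so δ = -5.303°.
cos H₀ = −tan(+58.8°) tan(-5.303°) = 0.1533, H₀ = 1.4169 rad.
Bracket: H₀ sin φ sin δ + cos φ cos δ sin H₀ = 1.4169×0.85536×-0.09242 + 0.51803×0.99572×0.98818 = -0.112009 + 0.509716 = 0.397707.
Q̄ = (S₀/π) × [bracket] = (1841/π) × 0.397707 = 233.06 W/m².
Ratio Q̄_A / Q̄_B = 157.79 / 233.06 = 0.6770.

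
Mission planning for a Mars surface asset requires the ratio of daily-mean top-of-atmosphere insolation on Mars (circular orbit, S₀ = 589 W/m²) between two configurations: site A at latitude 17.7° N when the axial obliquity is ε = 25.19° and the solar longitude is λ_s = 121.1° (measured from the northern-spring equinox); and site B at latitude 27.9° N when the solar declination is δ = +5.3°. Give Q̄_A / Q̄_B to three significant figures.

Q̄_A / Q̄_B ≈ 1.13

— Configuration A (φ=+17.7°):
Solar declination: sin δ = sin ε · sin λ_s = sin 25.19° × sin 121.1° = 0.36445, so δ = +21.373°.
cos H₀ = −tan(+17.7°) tan(+21.373°) = -0.1249, H₀ = 1.6960 rad.
Bracket: H₀ sin φ sin δ + cos φ cos δ sin H₀ = 1.6960×0.30403×0.36445 + 0.95266×0.93122×0.99217 = 0.187923 + 0.880190 = 1.068113.
Q̄ = (S₀/π) × [bracket] = (589/π) × 1.068113 = 200.25 W/m².
— Configuration B (φ=+27.9°):
cos H₀ = −tan(+27.9°) tan(+5.300°) = -0.0491, H₀ = 1.6199 rad.
Bracket: H₀ sin φ sin δ + cos φ cos δ sin H₀ = 1.6199×0.46793×0.09237 + 0.88377×0.99572×0.99879 = 0.070016 + 0.878923 = 0.948939.
Q̄ = (S₀/π) × [bracket] = (589/π) × 0.948939 = 177.91 W/m².
Ratio Q̄_A / Q̄_B = 200.25 / 177.91 = 1.126.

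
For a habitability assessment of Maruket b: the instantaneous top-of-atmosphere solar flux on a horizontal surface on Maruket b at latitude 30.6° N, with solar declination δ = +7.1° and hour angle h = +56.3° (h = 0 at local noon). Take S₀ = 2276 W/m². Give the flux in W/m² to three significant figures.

cos θ_z = sin φ sin δ + cos φ cos δ cos h = 0.062918 + 0.473916 = 0.536834.
Flux = S₀ · cos θ_z = 2276 × 0.536834 = 1222 W/m².

1.22e+03 W/m²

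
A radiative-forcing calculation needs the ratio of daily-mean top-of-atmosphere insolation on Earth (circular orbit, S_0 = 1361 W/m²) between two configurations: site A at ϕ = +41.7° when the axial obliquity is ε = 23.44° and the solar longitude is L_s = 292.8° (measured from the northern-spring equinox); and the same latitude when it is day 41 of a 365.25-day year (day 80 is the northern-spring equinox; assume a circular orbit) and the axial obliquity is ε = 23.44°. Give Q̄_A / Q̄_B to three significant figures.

Q̄_A / Q̄_B ≈ 0.733

— Configuration A (ϕ=+41.7°):
Solar declination: sin δ = sin ε · sin L_s = sin 23.44° × sin 292.8° = -0.36671, so δ = -21.513°.
cos h₀ = −tan(+41.7°) tan(-21.513°) = 0.3512, h₀ = 1.2120 rad.
Bracket: h₀ sin ϕ sin δ + cos ϕ cos δ sin h₀ = 1.2120×0.66523×-0.36671 + 0.74664×0.93034×0.93630 = -0.295663 + 0.650381 = 0.354718.
Q̄ = (S_0/π) × [bracket] = (1361/π) × 0.354718 = 153.67 W/m².
— Configuration B (ϕ=+41.7°):
Solar longitude: L_s = 360° × (41 − 80)/365.25 = -38.439°, i.e. -38.439° + 360° = 321.561°.
sin δ = sin 23.44° × sin 321.561° = -0.24730, so δ = -14.318°.
cos h₀ = −tan(+41.7°) tan(-14.318°) = 0.2274, h₀ = 1.3414 rad.
Bracket: h₀ sin ϕ sin δ + cos ϕ cos δ sin h₀ = 1.3414×0.66523×-0.24730 + 0.74664×0.96894×0.97380 = -0.220676 + 0.704495 = 0.483819.
Q̄ = (S_0/π) × [bracket] = (1361/π) × 0.483819 = 209.60 W/m².
Ratio Q̄_A / Q̄_B = 153.67 / 209.60 = 0.7332.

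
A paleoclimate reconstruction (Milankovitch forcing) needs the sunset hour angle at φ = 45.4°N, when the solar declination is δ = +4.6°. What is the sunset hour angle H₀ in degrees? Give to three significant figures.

cos H₀ = −tan φ · tan δ = −tan(+45.4°) × tan(+4.600°) = -0.0816, so H₀ = 1.6525 rad = 94.68°.

H₀ = 94.7°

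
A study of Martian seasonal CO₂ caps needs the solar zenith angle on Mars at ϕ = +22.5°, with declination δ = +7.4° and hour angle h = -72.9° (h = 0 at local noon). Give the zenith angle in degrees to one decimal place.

cos θ_z = sin ϕ sin δ + cos ϕ cos δ cos h = 0.049288 + 0.269395 = 0.318683.
θ_z = arccos(0.318683) = 71.4°.

θ_z = 71.4°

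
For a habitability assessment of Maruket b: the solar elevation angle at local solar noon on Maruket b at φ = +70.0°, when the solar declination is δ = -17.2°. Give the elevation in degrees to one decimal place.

2.8°

At local noon the hour angle is zero, so the zenith angle equals |φ − δ| = |+70.0° − (-17.200°)| = 87.200°.
Elevation = 90° − 87.200° = 2.8°.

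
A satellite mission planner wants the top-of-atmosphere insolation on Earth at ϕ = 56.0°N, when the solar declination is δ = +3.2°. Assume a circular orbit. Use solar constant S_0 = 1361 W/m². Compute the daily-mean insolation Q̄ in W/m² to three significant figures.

cos h₀ = −tan(+56.0°) tan(+3.200°) = -0.0829, h₀ = 1.6538 rad.
Bracket: h₀ sin ϕ sin δ + cos ϕ cos δ sin h₀ = 1.6538×0.82904×0.05582 + 0.55919×0.99844×0.99656 = 0.076533 + 0.556397 = 0.632930.
Q̄ = (S_0/π) × [bracket] = (1361/π) × 0.632930 = 274.2 W/m².

Q̄ ≈ 274 W/m²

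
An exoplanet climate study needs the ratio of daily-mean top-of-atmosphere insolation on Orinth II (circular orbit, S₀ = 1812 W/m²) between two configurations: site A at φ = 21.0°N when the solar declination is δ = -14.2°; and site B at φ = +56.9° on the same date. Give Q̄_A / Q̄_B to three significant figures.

Q̄_A / Q̄_B ≈ 3.12

— Configuration A (φ=+21.0°):
cos H₀ = −tan(+21.0°) tan(-14.200°) = 0.0971, H₀ = 1.4735 rad.
Bracket: H₀ sin φ sin δ + cos φ cos δ sin H₀ = 1.4735×0.35837×-0.24531 + 0.93358×0.96945×0.99527 = -0.129538 + 0.900778 = 0.771240.
Q̄ = (S₀/π) × [bracket] = (1812/π) × 0.771240 = 444.83 W/m².
— Configuration B (φ=+56.9°):
cos H₀ = −tan(+56.9°) tan(-14.200°) = 0.3882, H₀ = 1.1722 rad.
Bracket: H₀ sin φ sin δ + cos φ cos δ sin H₀ = 1.1722×0.83772×-0.24531 + 0.54610×0.96945×0.92159 = -0.240888 + 0.487905 = 0.247017.
Q̄ = (S₀/π) × [bracket] = (1812/π) × 0.247017 = 142.47 W/m².
Ratio Q̄_A / Q̄_B = 444.83 / 142.47 = 3.122.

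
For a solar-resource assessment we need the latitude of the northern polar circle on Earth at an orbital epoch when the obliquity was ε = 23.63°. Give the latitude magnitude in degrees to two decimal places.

66.37°

The polar circle is the lowest latitude that experiences at least one full rotation of continuous daylight at the northern-summer solstice; it lies at |φ| = 90° − ε = 90° − 23.63° = 66.37°.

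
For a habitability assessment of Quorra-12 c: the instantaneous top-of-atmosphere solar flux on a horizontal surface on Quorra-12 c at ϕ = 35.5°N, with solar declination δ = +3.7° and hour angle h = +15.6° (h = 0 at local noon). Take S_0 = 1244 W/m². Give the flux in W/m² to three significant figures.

1.02e+03 W/m²

cos θ_z = sin ϕ sin δ + cos ϕ cos δ cos h = 0.037474 + 0.782491 = 0.819965.
Flux = S_0 · cos θ_z = 1244 × 0.819965 = 1020 W/m².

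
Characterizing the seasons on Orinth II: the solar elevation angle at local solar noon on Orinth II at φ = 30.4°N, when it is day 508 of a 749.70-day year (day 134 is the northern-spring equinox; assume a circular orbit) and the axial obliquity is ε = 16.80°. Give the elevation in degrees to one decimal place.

59.7°

Solar longitude: λ_s = 360° × (508 − 134)/749.70 = 179.592°.
sin δ = sin 16.80° × sin 179.592° = 0.00206, so δ = +0.118°.
At local noon the hour angle is zero, so the zenith angle equals |φ − δ| = |+30.4° − (+0.118°)| = 30.282°.
Elevation = 90° − 30.282° = 59.7°.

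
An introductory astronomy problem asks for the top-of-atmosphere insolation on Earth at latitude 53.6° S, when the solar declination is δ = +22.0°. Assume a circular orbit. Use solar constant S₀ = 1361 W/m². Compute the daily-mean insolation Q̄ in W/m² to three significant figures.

Q̄ ≈ 70.0 W/m²

cos H₀ = −tan(-53.6°) tan(+22.000°) = 0.5480, H₀ = 0.9908 rad.
Bracket: H₀ sin φ sin δ + cos φ cos δ sin H₀ = 0.9908×-0.80489×0.37461 + 0.59342×0.92718×0.83647 = -0.298746 + 0.460232 = 0.161486.
Q̄ = (S₀/π) × [bracket] = (1361/π) × 0.161486 = 69.96 W/m².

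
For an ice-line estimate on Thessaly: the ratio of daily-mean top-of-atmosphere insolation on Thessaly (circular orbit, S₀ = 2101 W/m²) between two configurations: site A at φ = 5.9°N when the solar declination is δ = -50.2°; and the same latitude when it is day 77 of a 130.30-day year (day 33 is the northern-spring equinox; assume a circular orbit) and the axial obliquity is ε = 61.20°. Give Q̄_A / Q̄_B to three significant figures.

— Configuration A (φ=+5.9°):
cos H₀ = −tan(+5.9°) tan(-50.200°) = 0.1240, H₀ = 1.4464 rad.
Bracket: H₀ sin φ sin δ + cos φ cos δ sin H₀ = 1.4464×0.10279×-0.76828 + 0.99470×0.64011×0.99228 = -0.114224 + 0.631802 = 0.517578.
Q̄ = (S₀/π) × [bracket] = (2101/π) × 0.517578 = 346.14 W/m².
— Configuration B (φ=+5.9°):
Solar longitude: λ_s = 360° × (77 − 33)/130.30 = 121.566°.
sin δ = sin 61.20° × sin 121.566° = 0.74665, so δ = +48.301°.
cos H₀ = −tan(+5.9°) tan(+48.301°) = -0.1160, H₀ = 1.6870 rad.
Bracket: H₀ sin φ sin δ + cos φ cos δ sin H₀ = 1.6870×0.10279×0.74665 + 0.99470×0.66522×0.99325 = 0.129474 + 0.657228 = 0.786702.
Q̄ = (S₀/π) × [bracket] = (2101/π) × 0.786702 = 526.12 W/m².
Ratio Q̄_A / Q̄_B = 346.14 / 526.12 = 0.6579.

Q̄_A / Q̄_B ≈ 0.658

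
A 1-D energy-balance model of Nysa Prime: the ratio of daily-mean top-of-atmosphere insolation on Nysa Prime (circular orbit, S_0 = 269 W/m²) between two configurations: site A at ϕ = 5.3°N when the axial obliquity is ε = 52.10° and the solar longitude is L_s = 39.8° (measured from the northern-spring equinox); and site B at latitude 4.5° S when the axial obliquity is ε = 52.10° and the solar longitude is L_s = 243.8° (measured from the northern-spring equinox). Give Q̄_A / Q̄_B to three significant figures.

— Configuration A (ϕ=+5.3°):
Solar declination: sin δ = sin ε · sin L_s = sin 52.10° × sin 39.8° = 0.50510, so δ = +30.338°.
cos h₀ = −tan(+5.3°) tan(+30.338°) = -0.0543, h₀ = 1.6251 rad.
Bracket: h₀ sin ϕ sin δ + cos ϕ cos δ sin h₀ = 1.6251×0.09237×0.50510 + 0.99572×0.86306×0.99853 = 0.075821 + 0.858103 = 0.933924.
Q̄ = (S_0/π) × [bracket] = (269/π) × 0.933924 = 79.968 W/m².
— Configuration B (ϕ=-4.5°):
Solar declination: sin δ = sin ε · sin L_s = sin 52.10° × sin 243.8° = -0.70801, so δ = -45.073°.
cos h₀ = −tan(-4.5°) tan(-45.073°) = -0.0789, h₀ = 1.6498 rad.
Bracket: h₀ sin ϕ sin δ + cos ϕ cos δ sin h₀ = 1.6498×-0.07846×-0.70801 + 0.99692×0.70620×0.99688 = 0.091647 + 0.701828 = 0.793475.
Q̄ = (S_0/π) × [bracket] = (269/π) × 0.793475 = 67.942 W/m².
Ratio Q̄_A / Q̄_B = 79.968 / 67.942 = 1.177.

Q̄_A / Q̄_B ≈ 1.18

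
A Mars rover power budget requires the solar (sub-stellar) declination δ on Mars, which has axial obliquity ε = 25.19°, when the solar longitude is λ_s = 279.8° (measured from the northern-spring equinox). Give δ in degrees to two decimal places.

δ = -24.80°

sin δ = sin ε · sin λ_s = sin 25.19° × sin 279.8° = -0.419411.
δ = arcsin(-0.419411) = -24.80°.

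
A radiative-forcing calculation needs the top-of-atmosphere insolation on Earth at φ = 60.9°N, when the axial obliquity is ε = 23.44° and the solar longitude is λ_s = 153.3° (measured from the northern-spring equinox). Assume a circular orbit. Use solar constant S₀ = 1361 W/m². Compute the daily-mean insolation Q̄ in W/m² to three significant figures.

Solar declination: sin δ = sin ε · sin λ_s = sin 23.44° × sin 153.3° = 0.17873, so δ = +10.296°.
cos H₀ = −tan(+60.9°) tan(+10.296°) = -0.3264, H₀ = 1.9033 rad.
Bracket: H₀ sin φ sin δ + cos φ cos δ sin H₀ = 1.9033×0.87377×0.17873 + 0.48634×0.98390×0.94524 = 0.297236 + 0.452307 = 0.749543.
Q̄ = (S₀/π) × [bracket] = (1361/π) × 0.749543 = 324.7 W/m².

Q̄ ≈ 325 W/m²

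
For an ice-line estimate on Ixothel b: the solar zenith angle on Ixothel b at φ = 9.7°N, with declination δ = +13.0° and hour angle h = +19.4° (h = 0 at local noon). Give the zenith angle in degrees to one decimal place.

cos θ_z = sin φ sin δ + cos φ cos δ cos h = 0.037902 + 0.905909 = 0.943811.
θ_z = arccos(0.943811) = 19.3°.

θ_z = 19.3°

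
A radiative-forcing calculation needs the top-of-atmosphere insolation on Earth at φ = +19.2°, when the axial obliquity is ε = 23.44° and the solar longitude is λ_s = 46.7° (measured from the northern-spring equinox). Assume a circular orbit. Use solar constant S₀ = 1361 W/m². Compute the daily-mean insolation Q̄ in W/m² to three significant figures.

Q̄ ≈ 459 W/m²

Solar declination: sin δ = sin ε · sin λ_s = sin 23.44° × sin 46.7° = 0.28950, so δ = +16.828°.
cos H₀ = −tan(+19.2°) tan(+16.828°) = -0.1053, H₀ = 1.6763 rad.
Bracket: H₀ sin φ sin δ + cos φ cos δ sin H₀ = 1.6763×0.32887×0.28950 + 0.94438×0.95718×0.99444 = 0.159597 + 0.898916 = 1.058513.
Q̄ = (S₀/π) × [bracket] = (1361/π) × 1.058513 = 458.6 W/m².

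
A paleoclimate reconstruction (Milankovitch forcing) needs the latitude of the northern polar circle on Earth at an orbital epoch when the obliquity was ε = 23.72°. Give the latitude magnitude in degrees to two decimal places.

66.28°

The polar circle is the lowest latitude that experiences at least one full rotation of continuous daylight at the northern-summer solstice; it lies at |ϕ| = 90° − ε = 90° − 23.72° = 66.28°.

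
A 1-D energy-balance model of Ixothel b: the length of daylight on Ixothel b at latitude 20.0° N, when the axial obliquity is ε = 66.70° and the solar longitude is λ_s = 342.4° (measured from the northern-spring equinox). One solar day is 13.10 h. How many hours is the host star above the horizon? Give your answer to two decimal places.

Solar declination: sin δ = sin ε · sin λ_s = sin 66.70° × sin 342.4° = -0.27771, so δ = -16.124°.
cos H₀ = −tan φ · tan δ = −tan(+20.0°) × tan(-16.124°) = 0.1052, so H₀ = 1.4654 rad = 83.96°.
Daylight = 2H₀/(2π) × 13.10 h = (1.4654/π) × 13.10 = 6.11 h.

6.11 h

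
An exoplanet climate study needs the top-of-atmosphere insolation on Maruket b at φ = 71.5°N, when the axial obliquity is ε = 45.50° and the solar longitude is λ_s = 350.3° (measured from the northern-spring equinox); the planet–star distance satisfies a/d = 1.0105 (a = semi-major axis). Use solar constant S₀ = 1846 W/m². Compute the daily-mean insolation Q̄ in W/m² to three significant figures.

Q̄ ≈ 94.1 W/m²

Solar declination: sin δ = sin ε · sin λ_s = sin 45.50° × sin 350.3° = -0.12018, so δ = -6.902°.
cos H₀ = −tan(+71.5°) tan(-6.902°) = 0.3618, H₀ = 1.2006 rad.
Bracket: H₀ sin φ sin δ + cos φ cos δ sin H₀ = 1.2006×0.94832×-0.12018 + 0.31730×0.99275×0.93226 = -0.136831 + 0.293662 = 0.156831.
Inverse-square distance factor (a/d)² = 1.0105² = 1.021110.
Q̄ = (S₀/π) × 1.021110 × [bracket] = (1846/π) × 1.021110 × 0.156831 = 94.10 W/m².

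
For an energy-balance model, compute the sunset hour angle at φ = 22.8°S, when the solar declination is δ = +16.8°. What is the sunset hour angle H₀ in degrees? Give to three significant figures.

H₀ = 82.7°

cos H₀ = −tan φ · tan δ = −tan(-22.8°) × tan(+16.800°) = 0.1269, so H₀ = 1.4435 rad = 82.71°.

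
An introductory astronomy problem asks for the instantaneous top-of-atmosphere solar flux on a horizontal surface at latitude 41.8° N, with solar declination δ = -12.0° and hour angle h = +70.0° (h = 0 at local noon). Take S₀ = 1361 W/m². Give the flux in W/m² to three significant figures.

151 W/m²

cos θ_z = sin φ sin δ + cos φ cos δ cos h = -0.138580 + 0.249396 = 0.110816.
Flux = S₀ · cos θ_z = 1361 × 0.110816 = 150.8 W/m².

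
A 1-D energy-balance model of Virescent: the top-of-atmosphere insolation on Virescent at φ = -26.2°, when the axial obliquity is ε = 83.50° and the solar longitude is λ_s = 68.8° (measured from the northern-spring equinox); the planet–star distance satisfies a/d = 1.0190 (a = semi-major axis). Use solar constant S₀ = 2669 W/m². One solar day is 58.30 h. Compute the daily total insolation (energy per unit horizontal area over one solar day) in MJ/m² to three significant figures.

0.00 MJ/m²

Solar declination: sin δ = sin ε · sin λ_s = sin 83.50° × sin 68.8° = 0.92633, so δ = +67.870°.
cos H₀ = −tan(-26.2°) tan(+67.870°) = 1.2100 ≥ 1 ⇒ polar night, H₀ = 0 and Q̄ = 0.
Inverse-square distance factor (a/d)² = 1.0190² = 1.038361.
Daily total = Q̄ × 58.30 h × 3600 s/h = 0.00 MJ/m².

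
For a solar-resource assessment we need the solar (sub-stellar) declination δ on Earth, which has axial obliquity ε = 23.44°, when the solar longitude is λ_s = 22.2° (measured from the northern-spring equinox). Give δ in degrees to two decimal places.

δ = +8.64°

sin δ = sin ε · sin λ_s = sin 23.44° × sin 22.2° = 0.150301.
δ = arcsin(0.150301) = +8.64°.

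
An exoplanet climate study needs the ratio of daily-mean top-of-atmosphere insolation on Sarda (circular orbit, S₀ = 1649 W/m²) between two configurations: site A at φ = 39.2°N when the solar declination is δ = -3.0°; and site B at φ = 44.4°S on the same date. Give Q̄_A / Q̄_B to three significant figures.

Q̄_A / Q̄_B ≈ 0.936

— Configuration A (φ=+39.2°):
cos H₀ = −tan(+39.2°) tan(-3.000°) = 0.0427, H₀ = 1.5280 rad.
Bracket: H₀ sin φ sin δ + cos φ cos δ sin H₀ = 1.5280×0.63203×-0.05234 + 0.77494×0.99863×0.99909 = -0.050547 + 0.773174 = 0.722627.
Q̄ = (S₀/π) × [bracket] = (1649/π) × 0.722627 = 379.30 W/m².
— Configuration B (φ=-44.4°):
cos H₀ = −tan(-44.4°) tan(-3.000°) = -0.0513, H₀ = 1.6221 rad.
Bracket: H₀ sin φ sin δ + cos φ cos δ sin H₀ = 1.6221×-0.69966×-0.05234 + 0.71447×0.99863×0.99868 = 0.059402 + 0.712549 = 0.771951.
Q̄ = (S₀/π) × [bracket] = (1649/π) × 0.771951 = 405.19 W/m².
Ratio Q̄_A / Q̄_B = 379.30 / 405.19 = 0.9361.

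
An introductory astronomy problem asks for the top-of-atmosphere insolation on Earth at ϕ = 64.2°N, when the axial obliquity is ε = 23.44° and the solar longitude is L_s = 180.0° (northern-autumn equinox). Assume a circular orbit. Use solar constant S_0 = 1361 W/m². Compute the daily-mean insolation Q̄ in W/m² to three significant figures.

Solar declination: sin δ = sin ε · sin L_s = sin 23.44° × sin 180.0° = 0.00000, so δ = +0.000°.
cos h₀ = −tan(+64.2°) tan(+0.000°) = -0.0000, h₀ = 1.5708 rad.
Bracket: h₀ sin ϕ sin δ + cos ϕ cos δ sin h₀ = 1.5708×0.90032×0.00000 + 0.43523×1.00000×1.00000 = 0.000000 + 0.435230 = 0.435230.
Q̄ = (S_0/π) × [bracket] = (1361/π) × 0.435230 = 188.6 W/m².

Q̄ ≈ 189 W/m²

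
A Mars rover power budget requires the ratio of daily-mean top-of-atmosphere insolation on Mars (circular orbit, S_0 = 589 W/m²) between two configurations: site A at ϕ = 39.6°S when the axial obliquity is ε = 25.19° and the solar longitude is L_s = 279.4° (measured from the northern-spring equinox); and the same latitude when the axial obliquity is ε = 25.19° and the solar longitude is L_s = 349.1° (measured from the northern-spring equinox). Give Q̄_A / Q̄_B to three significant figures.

— Configuration A (ϕ=-39.6°):
Solar declination: sin δ = sin ε · sin L_s = sin 25.19° × sin 279.4° = -0.41991, so δ = -24.829°.
cos h₀ = −tan(-39.6°) tan(-24.829°) = -0.3828, h₀ = 1.9636 rad.
Bracket: h₀ sin ϕ sin δ + cos ϕ cos δ sin h₀ = 1.9636×-0.63742×-0.41991 + 0.77051×0.90757×0.92385 = 0.525575 + 0.646041 = 1.171616.
Q̄ = (S_0/π) × [bracket] = (589/π) × 1.171616 = 219.66 W/m².
— Configuration B (ϕ=-39.6°):
Solar declination: sin δ = sin ε · sin L_s = sin 25.19° × sin 349.1° = -0.08048, so δ = -4.616°.
cos h₀ = −tan(-39.6°) tan(-4.616°) = -0.0668, h₀ = 1.6376 rad.
Bracket: h₀ sin ϕ sin δ + cos ϕ cos δ sin h₀ = 1.6376×-0.63742×-0.08048 + 0.77051×0.99676×0.99777 = 0.084008 + 0.766301 = 0.850309.
Q̄ = (S_0/π) × [bracket] = (589/π) × 0.850309 = 159.42 W/m².
Ratio Q̄_A / Q̄_B = 219.66 / 159.42 = 1.378.

Q̄_A / Q̄_B ≈ 1.38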